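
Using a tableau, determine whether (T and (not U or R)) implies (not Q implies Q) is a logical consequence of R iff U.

No

Initial set: {(R iff U); not ((T and (not U or R)) implies (not Q implies Q))}.
not ((T and (not U or R)) implies (not Q implies Q)): α-rule — add (T and (not U or R)), not (not Q implies Q).
(T and (not U or R)): α-rule — add T, (not U or R).
not (not Q implies Q): α-rule — add not Q, not Q.
(R iff U): β-rule — branch into R, U  //  not R, not U.
  branch 1 (add R, U):
    (not U or R): β-rule — branch into not U  //  R.
      branch 1.1 (add not U):
        × closes — contains both U and not U.
      branch 1.2 (add R):
        ○ open, literals {Q=F, R=T, T=T, U=T}.
  branch 2 (add not R, not U):
    (not U or R): β-rule — branch into not U  //  R.
      branch 2.1 (add not U):
        ○ open, literals {Q=F, R=F, T=T, U=F}.
      branch 2.2 (add R):
        × closes — contains both R and not R.
2 branches closed, 2 open.
An open branch gives a countermodel: Q=F, R=T, T=T, U=T (unmentioned atoms arbitrary); the premises hold there but the conclusion fails.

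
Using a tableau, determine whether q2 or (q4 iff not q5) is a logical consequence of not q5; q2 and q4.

Yes

Initial set: {not q5; (q2 and q4); not (q2 or (q4 iff not q5))}.
(q2 and q4): α-rule — add q2, q4.
not (q2 or (q4 iff not q5)): α-rule — add not q2, not (q4 iff not q5).
× closes — contains both q2 and not q2.
All 1 branch closes.
Every branch closed, so the premises entail the conclusion.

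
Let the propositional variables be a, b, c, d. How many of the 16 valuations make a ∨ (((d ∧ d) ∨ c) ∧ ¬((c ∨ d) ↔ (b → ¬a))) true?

Initial set: {(a ∨ (((d ∧ d) ∨ c) ∧ ¬((c ∨ d) ↔ (b → ¬a))))}.
(a ∨ (((d ∧ d) ∨ c) ∧ ¬((c ∨ d) ↔ (b → ¬a)))): β-rule — branch into a  //  (((d ∧ d) ∨ c) ∧ ¬((c ∨ d) ↔ (b → ¬a))).
  branch 1 (add a):
    ○ open, literals {a=T}.
  branch 2 (add (((d ∧ d) ∨ c) ∧ ¬((c ∨ d) ↔ (b → ¬a)))):
    (((d ∧ d) ∨ c) ∧ ¬((c ∨ d) ↔ (b → ¬a))): α-rule — add ((d ∧ d) ∨ c), ¬((c ∨ d) ↔ (b → ¬a)).
    ((d ∧ d) ∨ c): β-rule — branch into (d ∧ d)  //  c.
      branch 2.1 (add (d ∧ d)):
        (d ∧ d): α-rule — add d, d.
        ¬((c ∨ d) ↔ (b → ¬a)): β-rule — branch into (c ∨ d), ¬(b → ¬a)  //  ¬(c ∨ d), (b → ¬a).
          branch 2.1.1 (add (c ∨ d), ¬(b → ¬a)):
            ¬(b → ¬a): α-rule — add b, ¬¬a.
            (c ∨ d): β-rule — branch into c  //  d.
              branch 2.1.1.1 (add c):
                ○ open, literals {a=T, b=T, c=T, d=T}.
              branch 2.1.1.2 (add d):
                ○ open, literals {a=T, b=T, d=T}.
          branch 2.1.2 (add ¬(c ∨ d), (b → ¬a)):
            ¬(c ∨ d): α-rule — add ¬c, ¬d.
            × closes — contains both d and ¬d.
      branch 2.2 (add c):
        ¬((c ∨ d) ↔ (b → ¬a)): β-rule — branch into (c ∨ d), ¬(b → ¬a)  //  ¬(c ∨ d), (b → ¬a).
          branch 2.2.1 (add (c ∨ d), ¬(b → ¬a)):
            ¬(b → ¬a): α-rule — add b, ¬¬a.
            (c ∨ d): β-rule — branch into c  //  d.
              branch 2.2.1.1 (add c):
                ○ open, literals {a=T, b=T, c=T}.
              branch 2.2.1.2 (add d):
                ○ open, literals {a=T, b=T, c=T, d=T}.
          branch 2.2.2 (add ¬(c ∨ d), (b → ¬a)):
            ¬(c ∨ d): α-rule — add ¬c, ¬d.
            × closes — contains both c and ¬c.
2 branches closed, 5 open.
Each open branch fixes some atoms; the unmentioned ones are free. Counting distinct full assignments: branch {a=T} (b, c, d) contributes 8 new; branch {a=T, b=T, c=T, d=T} (none free) contributes 0 new; branch {a=T, b=T, d=T} (c) contributes 0 new; branch {a=T, b=T, c=T} (d) contributes 0 new; branch {a=T, b=T, c=T, d=T} (none free) contributes 0 new. Total: 8.

8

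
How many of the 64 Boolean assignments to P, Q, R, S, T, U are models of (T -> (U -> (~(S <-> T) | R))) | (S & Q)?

Initial set: {((T -> (U -> (~(S <-> T) | R))) | (S & Q))}.
((T -> (U -> (~(S <-> T) | R))) | (S & Q)): β-rule — branch into (T -> (U -> (~(S <-> T) | R)))  //  (S & Q).
  branch 1 (add (T -> (U -> (~(S <-> T) | R)))):
    (T -> (U -> (~(S <-> T) | R))): β-rule — branch into ~T  //  (U -> (~(S <-> T) | R)).
      branch 1.1 (add ~T):
        ○ open, literals {T=false}.
      branch 1.2 (add (U -> (~(S <-> T) | R))):
        (U -> (~(S <-> T) | R)): β-rule — branch into ~U  //  (~(S <-> T) | R).
          branch 1.2.1 (add ~U):
            ○ open, literals {U=false}.
          branch 1.2.2 (add (~(S <-> T) | R)):
            (~(S <-> T) | R): β-rule — branch into ~(S <-> T)  //  R.
              branch 1.2.2.1 (add ~(S <-> T)):
                ~(S <-> T): β-rule — branch into S, ~T  //  ~S, T.
                  branch 1.2.2.1.1 (add S, ~T):
                    ○ open, literals {S=true, T=false}.
                  branch 1.2.2.1.2 (add ~S, T):
                    ○ open, literals {S=false, T=true}.
              branch 1.2.2.2 (add R):
                ○ open, literals {R=true}.
  branch 2 (add (S & Q)):
    (S & Q): α-rule — add S, Q.
    ○ open, literals {Q=true, S=true}.
0 branches closed, 6 open.
Each open branch fixes some atoms; the unmentioned ones are free. Counting distinct full assignments: branch {T=false} (P, Q, R, S, U) contributes 32 new; branch {U=false} (P, Q, R, S, T) contributes 16 new; branch {S=true, T=false} (P, Q, R, U) contributes 0 new; branch {S=false, T=true} (P, Q, R, U) contributes 8 new; branch {R=true} (P, Q, S, T, U) contributes 4 new; branch {Q=true, S=true} (P, R, T, U) contributes 2 new. Total: 62.

62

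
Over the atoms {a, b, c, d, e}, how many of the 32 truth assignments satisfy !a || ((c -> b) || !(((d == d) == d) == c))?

Initial set: {(!a || ((c -> b) || !(((d == d) == d) == c)))}.
(!a || ((c -> b) || !(((d == d) == d) == c))): β-rule — branch into !a  //  ((c -> b) || !(((d == d) == d) == c)).
  branch 1 (add !a):
    ○ open, literals {a=F}.
  branch 2 (add ((c -> b) || !(((d == d) == d) == c))):
    ((c -> b) || !(((d == d) == d) == c)): β-rule — branch into (c -> b)  //  !(((d == d) == d) == c).
      branch 2.1 (add (c -> b)):
        (c -> b): β-rule — branch into !c  //  b.
          branch 2.1.1 (add !c):
            ○ open, literals {c=F}.
          branch 2.1.2 (add b):
            ○ open, literals {b=T}.
      branch 2.2 (add !(((d == d) == d) == c)):
        !(((d == d) == d) == c): β-rule — branch into ((d == d) == d), !c  //  !((d == d) == d), c.
          branch 2.2.1 (add ((d == d) == d), !c):
            ((d == d) == d): β-rule — branch into (d == d), d  //  !(d == d), !d.
              branch 2.2.1.1 (add (d == d), d):
                (d == d): β-rule — branch into d, d  //  !d, !d.
                  branch 2.2.1.1.1 (add d, d):
                    ○ open, literals {c=F, d=T}.
                  branch 2.2.1.1.2 (add !d, !d):
                    × closes — contains both d and !d.
              branch 2.2.1.2 (add !(d == d), !d):
                !(d == d): β-rule — branch into d, !d  //  !d, d.
                  branch 2.2.1.2.1 (add d, !d):
                    × closes — contains both d and !d.
                  branch 2.2.1.2.2 (add !d, d):
                    × closes — contains both d and !d.
          branch 2.2.2 (add !((d == d) == d), c):
            !((d == d) == d): β-rule — branch into (d == d), !d  //  !(d == d), d.
              branch 2.2.2.1 (add (d == d), !d):
                (d == d): β-rule — branch into d, d  //  !d, !d.
                  branch 2.2.2.1.1 (add d, d):
                    × closes — contains both d and !d.
                  branch 2.2.2.1.2 (add !d, !d):
                    ○ open, literals {c=T, d=F}.
              branch 2.2.2.2 (add !(d == d), d):
                !(d == d): β-rule — branch into d, !d  //  !d, d.
                  branch 2.2.2.2.1 (add d, !d):
                    × closes — contains both d and !d.
                  branch 2.2.2.2.2 (add !d, d):
                    × closes — contains both d and !d.
6 branches closed, 5 open.
Each open branch fixes some atoms; the unmentioned ones are free. Counting distinct full assignments: branch {a=F} (b, c, d, e) contributes 16 new; branch {c=F} (a, b, d, e) contributes 8 new; branch {b=T} (a, c, d, e) contributes 4 new; branch {c=F, d=T} (a, b, e) contributes 0 new; branch {c=T, d=F} (a, b, e) contributes 2 new. Total: 30.

30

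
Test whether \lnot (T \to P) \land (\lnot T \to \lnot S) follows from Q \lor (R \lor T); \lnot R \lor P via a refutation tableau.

No

Initial set: {(Q \lor (R \lor T)); (\lnot R \lor P); \lnot (\lnot (T \to P) \land (\lnot T \to \lnot S))}.
(Q \lor (R \lor T)): β-rule — branch into Q  //  (R \lor T).
  branch 1 (add Q):
    (\lnot R \lor P): β-rule — branch into \lnot R  //  P.
      branch 1.1 (add \lnot R):
        \lnot (\lnot (T \to P) \land (\lnot T \to \lnot S)): β-rule — branch into \lnot \lnot (T \to P)  //  \lnot (\lnot T \to \lnot S).
          branch 1.1.1 (add \lnot \lnot (T \to P)):
            \lnot \lnot (T \to P): β-rule — branch into \lnot T  //  P.
              branch 1.1.1.1 (add \lnot T):
                ○ open, literals {Q=1, R=0, T=0}.
              branch 1.1.1.2 (add P):
                ○ open, literals {P=1, Q=1, R=0}.
          branch 1.1.2 (add \lnot (\lnot T \to \lnot S)):
            \lnot (\lnot T \to \lnot S): α-rule — add \lnot T, \lnot \lnot S.
            ○ open, literals {Q=1, R=0, S=1, T=0}.
      branch 1.2 (add P):
        \lnot (\lnot (T \to P) \land (\lnot T \to \lnot S)): β-rule — branch into \lnot \lnot (T \to P)  //  \lnot (\lnot T \to \lnot S).
          branch 1.2.1 (add \lnot \lnot (T \to P)):
            \lnot \lnot (T \to P): β-rule — branch into \lnot T  //  P.
              branch 1.2.1.1 (add \lnot T):
                ○ open, literals {P=1, Q=1, T=0}.
              branch 1.2.1.2 (add P):
                ○ open, literals {P=1, Q=1}.
          branch 1.2.2 (add \lnot (\lnot T \to \lnot S)):
            \lnot (\lnot T \to \lnot S): α-rule — add \lnot T, \lnot \lnot S.
            ○ open, literals {P=1, Q=1, S=1, T=0}.
  branch 2 (add (R \lor T)):
    (\lnot R \lor P): β-rule — branch into \lnot R  //  P.
      branch 2.1 (add \lnot R):
        \lnot (\lnot (T \to P) \land (\lnot T \to \lnot S)): β-rule — branch into \lnot \lnot (T \to P)  //  \lnot (\lnot T \to \lnot S).
          branch 2.1.1 (add \lnot \lnot (T \to P)):
            (R \lor T): β-rule — branch into R  //  T.
              branch 2.1.1.1 (add R):
                × closes — contains both R and \lnot R.
              branch 2.1.1.2 (add T):
                \lnot \lnot (T \to P): β-rule — branch into \lnot T  //  P.
                  branch 2.1.1.2.1 (add \lnot T):
                    × closes — contains both T and \lnot T.
                  branch 2.1.1.2.2 (add P):
                    ○ open, literals {P=1, R=0, T=1}.
          branch 2.1.2 (add \lnot (\lnot T \to \lnot S)):
            \lnot (\lnot T \to \lnot S): α-rule — add \lnot T, \lnot \lnot S.
            (R \lor T): β-rule — branch into R  //  T.
              branch 2.1.2.1 (add R):
                × closes — contains both R and \lnot R.
              branch 2.1.2.2 (add T):
                × closes — contains both T and \lnot T.
      branch 2.2 (add P):
        \lnot (\lnot (T \to P) \land (\lnot T \to \lnot S)): β-rule — branch into \lnot \lnot (T \to P)  //  \lnot (\lnot T \to \lnot S).
          branch 2.2.1 (add \lnot \lnot (T \to P)):
            (R \lor T): β-rule — branch into R  //  T.
              branch 2.2.1.1 (add R):
                \lnot \lnot (T \to P): β-rule — branch into \lnot T  //  P.
                  branch 2.2.1.1.1 (add \lnot T):
                    ○ open, literals {P=1, R=1, T=0}.
                  branch 2.2.1.1.2 (add P):
                    ○ open, literals {P=1, R=1}.
              branch 2.2.1.2 (add T):
                \lnot \lnot (T \to P): β-rule — branch into \lnot T  //  P.
                  branch 2.2.1.2.1 (add \lnot T):
                    × closes — contains both T and \lnot T.
                  branch 2.2.1.2.2 (add P):
                    ○ open, literals {P=1, T=1}.
          branch 2.2.2 (add \lnot (\lnot T \to \lnot S)):
            \lnot (\lnot T \to \lnot S): α-rule — add \lnot T, \lnot \lnot S.
            (R \lor T): β-rule — branch into R  //  T.
              branch 2.2.2.1 (add R):
                ○ open, literals {P=1, R=1, S=1, T=0}.
              branch 2.2.2.2 (add T):
                × closes — contains both T and \lnot T.
6 branches closed, 11 open.
An open branch gives a countermodel: Q=1, R=0, T=0 (unmentioned atoms arbitrary); the premises hold there but the conclusion fails.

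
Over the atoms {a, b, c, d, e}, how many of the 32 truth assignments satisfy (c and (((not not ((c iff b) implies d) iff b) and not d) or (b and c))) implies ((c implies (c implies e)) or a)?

Initial set: {((c and (((not not ((c iff b) implies d) iff b) and not d) or (b and c))) implies ((c implies (c implies e)) or a))}.
((c and (((not not ((c iff b) implies d) iff b) and not d) or (b and c))) implies ((c implies (c implies e)) or a)): β-rule — branch into not (c and (((not not ((c iff b) implies d) iff b) and not d) or (b and c)))  //  ((c implies (c implies e)) or a).
  branch 1 (add not (c and (((not not ((c iff b) implies d) iff b) and not d) or (b and c)))):
    not (c and (((not not ((c iff b) implies d) iff b) and not d) or (b and c))): β-rule — branch into not c  //  not (((not not ((c iff b) implies d) iff b) and not d) or (b and c)).
      branch 1.1 (add not c):
        ○ open, literals {c=0}.
      branch 1.2 (add not (((not not ((c iff b) implies d) iff b) and not d) or (b and c))):
        not (((not not ((c iff b) implies d) iff b) and not d) or (b and c)): α-rule — add not ((not not ((c iff b) implies d) iff b) and not d), not (b and c).
        not ((not not ((c iff b) implies d) iff b) and not d): β-rule — branch into not (not not ((c iff b) implies d) iff b)  //  not not d.
          branch 1.2.1 (add not (not not ((c iff b) implies d) iff b)):
            not (b and c): β-rule — branch into not b  //  not c.
              branch 1.2.1.1 (add not b):
                not (not not ((c iff b) implies d) iff b): β-rule — branch into not not ((c iff b) implies d), not b  //  not not not ((c iff b) implies d), b.
                  branch 1.2.1.1.1 (add not not ((c iff b) implies d), not b):
                    not not ((c iff b) implies d): drop double negation, giving ((c iff b) implies d).
                    ((c iff b) implies d): β-rule — branch into not (c iff b)  //  d.
                      branch 1.2.1.1.1.1 (add not (c iff b)):
                        not (c iff b): β-rule — branch into c, not b  //  not c, b.
                          branch 1.2.1.1.1.1.1 (add c, not b):
                            ○ open, literals {b=0, c=1}.
                          branch 1.2.1.1.1.1.2 (add not c, b):
                            × closes — contains both b and not b.
                      branch 1.2.1.1.1.2 (add d):
                        ○ open, literals {b=0, d=1}.
                  branch 1.2.1.1.2 (add not not not ((c iff b) implies d), b):
                    × closes — contains both b and not b.
              branch 1.2.1.2 (add not c):
                not (not not ((c iff b) implies d) iff b): β-rule — branch into not not ((c iff b) implies d), not b  //  not not not ((c iff b) implies d), b.
                  branch 1.2.1.2.1 (add not not ((c iff b) implies d), not b):
                    not not ((c iff b) implies d): drop double negation, giving ((c iff b) implies d).
                    ((c iff b) implies d): β-rule — branch into not (c iff b)  //  d.
                      branch 1.2.1.2.1.1 (add not (c iff b)):
                        not (c iff b): β-rule — branch into c, not b  //  not c, b.
                          branch 1.2.1.2.1.1.1 (add c, not b):
                            × closes — contains both c and not c.
                          branch 1.2.1.2.1.1.2 (add not c, b):
                            × closes — contains both b and not b.
                      branch 1.2.1.2.1.2 (add d):
                        ○ open, literals {b=0, c=0, d=1}.
                  branch 1.2.1.2.2 (add not not not ((c iff b) implies d), b):
                    not not not ((c iff b) implies d): drop double negation, giving not ((c iff b) implies d).
                    not ((c iff b) implies d): α-rule — add (c iff b), not d.
                    (c iff b): β-rule — branch into c, b  //  not c, not b.
                      branch 1.2.1.2.2.1 (add c, b):
                        × closes — contains both c and not c.
                      branch 1.2.1.2.2.2 (add not c, not b):
                        × closes — contains both b and not b.
          branch 1.2.2 (add not not d):
            not (b and c): β-rule — branch into not b  //  not c.
              branch 1.2.2.1 (add not b):
                ○ open, literals {b=0, d=1}.
              branch 1.2.2.2 (add not c):
                ○ open, literals {c=0, d=1}.
  branch 2 (add ((c implies (c implies e)) or a)):
    ((c implies (c implies e)) or a): β-rule — branch into (c implies (c implies e))  //  a.
      branch 2.1 (add (c implies (c implies e))):
        (c implies (c implies e)): β-rule — branch into not c  //  (c implies e).
          branch 2.1.1 (add not c):
            ○ open, literals {c=0}.
          branch 2.1.2 (add (c implies e)):
            (c implies e): β-rule — branch into not c  //  e.
              branch 2.1.2.1 (add not c):
                ○ open, literals {c=0}.
              branch 2.1.2.2 (add e):
                ○ open, literals {e=1}.
      branch 2.2 (add a):
        ○ open, literals {a=1}.
6 branches closed, 10 open.
Each open branch fixes some atoms; the unmentioned ones are free. Counting distinct full assignments: branch {c=0} (a, b, d, e) contributes 16 new; branch {b=0, c=1} (a, d, e) contributes 8 new; branch {b=0, d=1} (a, c, e) contributes 0 new; branch {b=0, c=0, d=1} (a, e) contributes 0 new; branch {b=0, d=1} (a, c, e) contributes 0 new; branch {c=0, d=1} (a, b, e) contributes 0 new; branch {c=0} (a, b, d, e) contributes 0 new; branch {c=0} (a, b, d, e) contributes 0 new; branch {e=1} (a, b, c, d) contributes 4 new; branch {a=1} (b, c, d, e) contributes 2 new. Total: 30.

30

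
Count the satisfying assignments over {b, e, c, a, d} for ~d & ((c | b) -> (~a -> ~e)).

Initial set: {T (~d & ((c | b) -> (~a -> ~e)))}.
T (~d & ((c | b) -> (~a -> ~e))): α-rule — add T ~d, T ((c | b) -> (~a -> ~e)).
T ((c | b) -> (~a -> ~e)): β-rule — branch into F (c | b)  //  T (~a -> ~e).
  branch 1 (add F (c | b)):
    F (c | b): α-rule — add F c, F b.
    ○ open, literals {b=0, c=0, d=0}.
  branch 2 (add T (~a -> ~e)):
    T (~a -> ~e): β-rule — branch into F ~a  //  T ~e.
      branch 2.1 (add F ~a):
        ○ open, literals {a=1, d=0}.
      branch 2.2 (add T ~e):
        ○ open, literals {d=0, e=0}.
0 branches closed, 3 open.
Each open branch fixes some atoms; the unmentioned ones are free. Counting distinct full assignments: branch {b=0, c=0, d=0} (e, a) contributes 4 new; branch {a=1, d=0} (b, e, c) contributes 6 new; branch {d=0, e=0} (b, c, a) contributes 3 new. Total: 13.

13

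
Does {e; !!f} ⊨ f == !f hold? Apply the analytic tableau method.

No

Initial set: {e; !!f; !(f == !f)}.
!!f: drop double negation, giving f.
!(f == !f): β-rule — branch into f, !!f  //  !f, !f.
  branch 1 (add f, !!f):
    ○ open, literals {e=T, f=T}.
  branch 2 (add !f, !f):
    × closes — contains both f and !f.
1 branch closed, 1 open.
An open branch gives a countermodel: e=T, f=T (unmentioned atoms arbitrary); the premises hold there but the conclusion fails.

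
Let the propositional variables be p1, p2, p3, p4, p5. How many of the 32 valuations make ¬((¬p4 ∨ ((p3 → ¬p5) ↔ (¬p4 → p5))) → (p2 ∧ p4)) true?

22

Initial set: {¬((¬p4 ∨ ((p3 → ¬p5) ↔ (¬p4 → p5))) → (p2 ∧ p4))}.
¬((¬p4 ∨ ((p3 → ¬p5) ↔ (¬p4 → p5))) → (p2 ∧ p4)): α-rule — add (¬p4 ∨ ((p3 → ¬p5) ↔ (¬p4 → p5))), ¬(p2 ∧ p4).
(¬p4 ∨ ((p3 → ¬p5) ↔ (¬p4 → p5))): β-rule — branch into ¬p4  //  ((p3 → ¬p5) ↔ (¬p4 → p5)).
  branch 1 (add ¬p4):
    ¬(p2 ∧ p4): β-rule — branch into ¬p2  //  ¬p4.
      branch 1.1 (add ¬p2):
        ○ open, literals {p2=false, p4=false}.
      branch 1.2 (add ¬p4):
        ○ open, literals {p4=false}.
  branch 2 (add ((p3 → ¬p5) ↔ (¬p4 → p5))):
    ¬(p2 ∧ p4): β-rule — branch into ¬p2  //  ¬p4.
      branch 2.1 (add ¬p2):
        ((p3 → ¬p5) ↔ (¬p4 → p5)): β-rule — branch into (p3 → ¬p5), (¬p4 → p5)  //  ¬(p3 → ¬p5), ¬(¬p4 → p5).
          branch 2.1.1 (add (p3 → ¬p5), (¬p4 → p5)):
            (p3 → ¬p5): β-rule — branch into ¬p3  //  ¬p5.
              branch 2.1.1.1 (add ¬p3):
                (¬p4 → p5): β-rule — branch into ¬¬p4  //  p5.
                  branch 2.1.1.1.1 (add ¬¬p4):
                    ○ open, literals {p2=false, p3=false, p4=true}.
                  branch 2.1.1.1.2 (add p5):
                    ○ open, literals {p2=false, p3=false, p5=true}.
              branch 2.1.1.2 (add ¬p5):
                (¬p4 → p5): β-rule — branch into ¬¬p4  //  p5.
                  branch 2.1.1.2.1 (add ¬¬p4):
                    ○ open, literals {p2=false, p4=true, p5=false}.
                  branch 2.1.1.2.2 (add p5):
                    × closes — contains both p5 and ¬p5.
          branch 2.1.2 (add ¬(p3 → ¬p5), ¬(¬p4 → p5)):
            ¬(p3 → ¬p5): α-rule — add p3, ¬¬p5.
            ¬(¬p4 → p5): α-rule — add ¬p4, ¬p5.
            × closes — contains both p5 and ¬p5.
      branch 2.2 (add ¬p4):
        ((p3 → ¬p5) ↔ (¬p4 → p5)): β-rule — branch into (p3 → ¬p5), (¬p4 → p5)  //  ¬(p3 → ¬p5), ¬(¬p4 → p5).
          branch 2.2.1 (add (p3 → ¬p5), (¬p4 → p5)):
            (p3 → ¬p5): β-rule — branch into ¬p3  //  ¬p5.
              branch 2.2.1.1 (add ¬p3):
                (¬p4 → p5): β-rule — branch into ¬¬p4  //  p5.
                  branch 2.2.1.1.1 (add ¬¬p4):
                    × closes — contains both p4 and ¬p4.
                  branch 2.2.1.1.2 (add p5):
                    ○ open, literals {p3=false, p4=false, p5=true}.
              branch 2.2.1.2 (add ¬p5):
                (¬p4 → p5): β-rule — branch into ¬¬p4  //  p5.
                  branch 2.2.1.2.1 (add ¬¬p4):
                    × closes — contains both p4 and ¬p4.
                  branch 2.2.1.2.2 (add p5):
                    × closes — contains both p5 and ¬p5.
          branch 2.2.2 (add ¬(p3 → ¬p5), ¬(¬p4 → p5)):
            ¬(p3 → ¬p5): α-rule — add p3, ¬¬p5.
            ¬(¬p4 → p5): α-rule — add ¬p4, ¬p5.
            × closes — contains both p5 and ¬p5.
6 branches closed, 6 open.
Each open branch fixes some atoms; the unmentioned ones are free. Counting distinct full assignments: branch {p2=false, p4=false} (p1, p3, p5) contributes 8 new; branch {p4=false} (p1, p2, p3, p5) contributes 8 new; branch {p2=false, p3=false, p4=true} (p1, p5) contributes 4 new; branch {p2=false, p3=false, p5=true} (p1, p4) contributes 0 new; branch {p2=false, p4=true, p5=false} (p1, p3) contributes 2 new; branch {p3=false, p4=false, p5=true} (p1, p2) contributes 0 new. Total: 22.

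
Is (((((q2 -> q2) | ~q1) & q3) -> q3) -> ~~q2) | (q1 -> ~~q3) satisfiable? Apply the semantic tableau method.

Satisfiable

Initial set: {((((((q2 -> q2) | ~q1) & q3) -> q3) -> ~~q2) | (q1 -> ~~q3))}.
((((((q2 -> q2) | ~q1) & q3) -> q3) -> ~~q2) | (q1 -> ~~q3)): β-rule — branch into (((((q2 -> q2) | ~q1) & q3) -> q3) -> ~~q2)  //  (q1 -> ~~q3).
  branch 1 (add (((((q2 -> q2) | ~q1) & q3) -> q3) -> ~~q2)):
    (((((q2 -> q2) | ~q1) & q3) -> q3) -> ~~q2): β-rule — branch into ~((((q2 -> q2) | ~q1) & q3) -> q3)  //  ~~q2.
      branch 1.1 (add ~((((q2 -> q2) | ~q1) & q3) -> q3)):
        ~((((q2 -> q2) | ~q1) & q3) -> q3): α-rule — add (((q2 -> q2) | ~q1) & q3), ~q3.
        (((q2 -> q2) | ~q1) & q3): α-rule — add ((q2 -> q2) | ~q1), q3.
        × closes — contains both q3 and ~q3.
      branch 1.2 (add ~~q2):
        ~~q2: drop double negation, giving q2.
        ○ open, literals {q2=1}.
  branch 2 (add (q1 -> ~~q3)):
    (q1 -> ~~q3): β-rule — branch into ~q1  //  ~~q3.
      branch 2.1 (add ~q1):
        ○ open, literals {q1=0}.
      branch 2.2 (add ~~q3):
        ~~q3: drop double negation, giving q3.
        ○ open, literals {q3=1}.
1 branch closed, 3 open.
An open branch gives a satisfying assignment: q2=1.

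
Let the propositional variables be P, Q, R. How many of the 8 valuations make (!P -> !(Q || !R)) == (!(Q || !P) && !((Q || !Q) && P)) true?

3

Initial set: {T ((!P -> !(Q || !R)) == (!(Q || !P) && !((Q || !Q) && P)))}.
T ((!P -> !(Q || !R)) == (!(Q || !P) && !((Q || !Q) && P))): β-rule — branch into T (!P -> !(Q || !R)), T (!(Q || !P) && !((Q || !Q) && P))  //  F (!P -> !(Q || !R)), F (!(Q || !P) && !((Q || !Q) && P)).
  branch 1 (add T (!P -> !(Q || !R)), T (!(Q || !P) && !((Q || !Q) && P))):
    T (!(Q || !P) && !((Q || !Q) && P)): α-rule — add T !(Q || !P), T !((Q || !Q) && P).
    T !(Q || !P): α-rule — add F Q, F !P.
    T (!P -> !(Q || !R)): β-rule — branch into F !P  //  T !(Q || !R).
      branch 1.1 (add F !P):
        T !((Q || !Q) && P): β-rule — branch into F (Q || !Q)  //  F P.
          branch 1.1.1 (add F (Q || !Q)):
            F (Q || !Q): α-rule — add F Q, F !Q.
            × closes — contains both Q and !Q.
          branch 1.1.2 (add F P):
            × closes — contains both P and !P.
      branch 1.2 (add T !(Q || !R)):
        T !(Q || !R): α-rule — add F Q, F !R.
        T !((Q || !Q) && P): β-rule — branch into F (Q || !Q)  //  F P.
          branch 1.2.1 (add F (Q || !Q)):
            F (Q || !Q): α-rule — add F Q, F !Q.
            × closes — contains both Q and !Q.
          branch 1.2.2 (add F P):
            × closes — contains both P and !P.
  branch 2 (add F (!P -> !(Q || !R)), F (!(Q || !P) && !((Q || !Q) && P))):
    F (!P -> !(Q || !R)): α-rule — add T !P, F !(Q || !R).
    F (!(Q || !P) && !((Q || !Q) && P)): β-rule — branch into F !(Q || !P)  //  F !((Q || !Q) && P).
      branch 2.1 (add F !(Q || !P)):
        F !(Q || !R): β-rule — branch into T Q  //  T !R.
          branch 2.1.1 (add T Q):
            F !(Q || !P): β-rule — branch into T Q  //  T !P.
              branch 2.1.1.1 (add T Q):
                ○ open, literals {P=false, Q=true}.
              branch 2.1.1.2 (add T !P):
                ○ open, literals {P=false, Q=true}.
          branch 2.1.2 (add T !R):
            F !(Q || !P): β-rule — branch into T Q  //  T !P.
              branch 2.1.2.1 (add T Q):
                ○ open, literals {P=false, Q=true, R=false}.
              branch 2.1.2.2 (add T !P):
                ○ open, literals {P=false, R=false}.
      branch 2.2 (add F !((Q || !Q) && P)):
        F !((Q || !Q) && P): α-rule — add T (Q || !Q), T P.
        × closes — contains both P and !P.
5 branches closed, 4 open.
Each open branch fixes some atoms; the unmentioned ones are free. Counting distinct full assignments: branch {P=false, Q=true} (R) contributes 2 new; branch {P=false, Q=true} (R) contributes 0 new; branch {P=false, Q=true, R=false} (none free) contributes 0 new; branch {P=false, R=false} (Q) contributes 1 new. Total: 3.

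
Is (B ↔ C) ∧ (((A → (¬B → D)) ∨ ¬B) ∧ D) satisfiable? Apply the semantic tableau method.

Initial set: {((B ↔ C) ∧ (((A → (¬B → D)) ∨ ¬B) ∧ D))}.
((B ↔ C) ∧ (((A → (¬B → D)) ∨ ¬B) ∧ D)): α-rule — add (B ↔ C), (((A → (¬B → D)) ∨ ¬B) ∧ D).
(((A → (¬B → D)) ∨ ¬B) ∧ D): α-rule — add ((A → (¬B → D)) ∨ ¬B), D.
(B ↔ C): β-rule — branch into B, C  //  ¬B, ¬C.
  branch 1 (add B, C):
    ((A → (¬B → D)) ∨ ¬B): β-rule — branch into (A → (¬B → D))  //  ¬B.
      branch 1.1 (add (A → (¬B → D))):
        (A → (¬B → D)): β-rule — branch into ¬A  //  (¬B → D).
          branch 1.1.1 (add ¬A):
            ○ open, literals {A=F, B=T, C=T, D=T}.
          branch 1.1.2 (add (¬B → D)):
            (¬B → D): β-rule — branch into ¬¬B  //  D.
              branch 1.1.2.1 (add ¬¬B):
                ○ open, literals {B=T, C=T, D=T}.
              branch 1.1.2.2 (add D):
                ○ open, literals {B=T, C=T, D=T}.
      branch 1.2 (add ¬B):
        × closes — contains both B and ¬B.
  branch 2 (add ¬B, ¬C):
    ((A → (¬B → D)) ∨ ¬B): β-rule — branch into (A → (¬B → D))  //  ¬B.
      branch 2.1 (add (A → (¬B → D))):
        (A → (¬B → D)): β-rule — branch into ¬A  //  (¬B → D).
          branch 2.1.1 (add ¬A):
            ○ open, literals {A=F, B=F, C=F, D=T}.
          branch 2.1.2 (add (¬B → D)):
            (¬B → D): β-rule — branch into ¬¬B  //  D.
              branch 2.1.2.1 (add ¬¬B):
                × closes — contains both B and ¬B.
              branch 2.1.2.2 (add D):
                ○ open, literals {B=F, C=F, D=T}.
      branch 2.2 (add ¬B):
        ○ open, literals {B=F, C=F, D=T}.
2 branches closed, 6 open.
An open branch gives a satisfying assignment: A=F, B=T, C=T, D=T.

Satisfiable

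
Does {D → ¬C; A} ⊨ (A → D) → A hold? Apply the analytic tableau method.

Yes

Initial set: {(D → ¬C); A; ¬((A → D) → A)}.
¬((A → D) → A): α-rule — add (A → D), ¬A.
× closes — contains both A and ¬A.
All 1 branch closes.
Every branch closed, so the premises entail the conclusion.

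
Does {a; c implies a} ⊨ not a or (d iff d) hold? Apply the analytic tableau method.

Initial set: {a; (c implies a); not (not a or (d iff d))}.
not (not a or (d iff d)): α-rule — add not not a, not (d iff d).
(c implies a): β-rule — branch into not c  //  a.
  branch 1 (add not c):
    not (d iff d): β-rule — branch into d, not d  //  not d, d.
      branch 1.1 (add d, not d):
        × closes — contains both d and not d.
      branch 1.2 (add not d, d):
        × closes — contains both d and not d.
  branch 2 (add a):
    not (d iff d): β-rule — branch into d, not d  //  not d, d.
      branch 2.1 (add d, not d):
        × closes — contains both d and not d.
      branch 2.2 (add not d, d):
        × closes — contains both d and not d.
All 4 branches close.
Every branch closed, so the premises entail the conclusion.

Yes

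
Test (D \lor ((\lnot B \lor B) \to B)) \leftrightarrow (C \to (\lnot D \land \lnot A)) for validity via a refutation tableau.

Not valid

Assume the negation and expand:
Initial set: {\lnot ((D \lor ((\lnot B \lor B) \to B)) \leftrightarrow (C \to (\lnot D \land \lnot A)))}.
\lnot ((D \lor ((\lnot B \lor B) \to B)) \leftrightarrow (C \to (\lnot D \land \lnot A))): β-rule — branch into (D \lor ((\lnot B \lor B) \to B)), \lnot (C \to (\lnot D \land \lnot A))  //  \lnot (D \lor ((\lnot B \lor B) \to B)), (C \to (\lnot D \land \lnot A)).
  branch 1 (add (D \lor ((\lnot B \lor B) \to B)), \lnot (C \to (\lnot D \land \lnot A))):
    \lnot (C \to (\lnot D \land \lnot A)): α-rule — add C, \lnot (\lnot D \land \lnot A).
    (D \lor ((\lnot B \lor B) \to B)): β-rule — branch into D  //  ((\lnot B \lor B) \to B).
      branch 1.1 (add D):
        \lnot (\lnot D \land \lnot A): β-rule — branch into \lnot \lnot D  //  \lnot \lnot A.
          branch 1.1.1 (add \lnot \lnot D):
            ○ open, literals {C=T, D=T}.
          branch 1.1.2 (add \lnot \lnot A):
            ○ open, literals {A=T, C=T, D=T}.
      branch 1.2 (add ((\lnot B \lor B) \to B)):
        \lnot (\lnot D \land \lnot A): β-rule — branch into \lnot \lnot D  //  \lnot \lnot A.
          branch 1.2.1 (add \lnot \lnot D):
            ((\lnot B \lor B) \to B): β-rule — branch into \lnot (\lnot B \lor B)  //  B.
              branch 1.2.1.1 (add \lnot (\lnot B \lor B)):
                \lnot (\lnot B \lor B): α-rule — add \lnot \lnot B, \lnot B.
                × closes — contains both B and \lnot B.
              branch 1.2.1.2 (add B):
                ○ open, literals {B=T, C=T, D=T}.
          branch 1.2.2 (add \lnot \lnot A):
            ((\lnot B \lor B) \to B): β-rule — branch into \lnot (\lnot B \lor B)  //  B.
              branch 1.2.2.1 (add \lnot (\lnot B \lor B)):
                \lnot (\lnot B \lor B): α-rule — add \lnot \lnot B, \lnot B.
                × closes — contains both B and \lnot B.
              branch 1.2.2.2 (add B):
                ○ open, literals {A=T, B=T, C=T}.
  branch 2 (add \lnot (D \lor ((\lnot B \lor B) \to B)), (C \to (\lnot D \land \lnot A))):
    \lnot (D \lor ((\lnot B \lor B) \to B)): α-rule — add \lnot D, \lnot ((\lnot B \lor B) \to B).
    \lnot ((\lnot B \lor B) \to B): α-rule — add (\lnot B \lor B), \lnot B.
    (C \to (\lnot D \land \lnot A)): β-rule — branch into \lnot C  //  (\lnot D \land \lnot A).
      branch 2.1 (add \lnot C):
        (\lnot B \lor B): β-rule — branch into \lnot B  //  B.
          branch 2.1.1 (add \lnot B):
            ○ open, literals {B=F, C=F, D=F}.
          branch 2.1.2 (add B):
            × closes — contains both B and \lnot B.
      branch 2.2 (add (\lnot D \land \lnot A)):
        (\lnot D \land \lnot A): α-rule — add \lnot D, \lnot A.
        (\lnot B \lor B): β-rule — branch into \lnot B  //  B.
          branch 2.2.1 (add \lnot B):
            ○ open, literals {A=F, B=F, D=F}.
          branch 2.2.2 (add B):
            × closes — contains both B and \lnot B.
4 branches closed, 6 open.
An open branch gives a countermodel: C=T, D=T (unmentioned atoms arbitrary); under it the original formula is false.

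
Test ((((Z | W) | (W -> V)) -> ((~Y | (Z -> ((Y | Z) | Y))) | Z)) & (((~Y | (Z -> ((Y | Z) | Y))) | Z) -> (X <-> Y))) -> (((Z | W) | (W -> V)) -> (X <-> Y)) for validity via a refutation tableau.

Valid

Assume the negation and expand:
Initial set: {F (((((Z | W) | (W -> V)) -> ((~Y | (Z -> ((Y | Z) | Y))) | Z)) & (((~Y | (Z -> ((Y | Z) | Y))) | Z) -> (X <-> Y))) -> (((Z | W) | (W -> V)) -> (X <-> Y)))}.
F (((((Z | W) | (W -> V)) -> ((~Y | (Z -> ((Y | Z) | Y))) | Z)) & (((~Y | (Z -> ((Y | Z) | Y))) | Z) -> (X <-> Y))) -> (((Z | W) | (W -> V)) -> (X <-> Y))): α-rule — add T ((((Z | W) | (W -> V)) -> ((~Y | (Z -> ((Y | Z) | Y))) | Z)) & (((~Y | (Z -> ((Y | Z) | Y))) | Z) -> (X <-> Y))), F (((Z | W) | (W -> V)) -> (X <-> Y)).
T ((((Z | W) | (W -> V)) -> ((~Y | (Z -> ((Y | Z) | Y))) | Z)) & (((~Y | (Z -> ((Y | Z) | Y))) | Z) -> (X <-> Y))): α-rule — add T (((Z | W) | (W -> V)) -> ((~Y | (Z -> ((Y | Z) | Y))) | Z)), T (((~Y | (Z -> ((Y | Z) | Y))) | Z) -> (X <-> Y)).
F (((Z | W) | (W -> V)) -> (X <-> Y)): α-rule — add T ((Z | W) | (W -> V)), F (X <-> Y).
T (((Z | W) | (W -> V)) -> ((~Y | (Z -> ((Y | Z) | Y))) | Z)): β-rule — branch into F ((Z | W) | (W -> V))  //  T ((~Y | (Z -> ((Y | Z) | Y))) | Z).
  branch 1 (add F ((Z | W) | (W -> V))):
    F ((Z | W) | (W -> V)): α-rule — add F (Z | W), F (W -> V).
    F (Z | W): α-rule — add F Z, F W.
    F (W -> V): α-rule — add T W, F V.
    × closes — contains both W and ~W.
  branch 2 (add T ((~Y | (Z -> ((Y | Z) | Y))) | Z)):
    T (((~Y | (Z -> ((Y | Z) | Y))) | Z) -> (X <-> Y)): β-rule — branch into F ((~Y | (Z -> ((Y | Z) | Y))) | Z)  //  T (X <-> Y).
      branch 2.1 (add F ((~Y | (Z -> ((Y | Z) | Y))) | Z)):
        F ((~Y | (Z -> ((Y | Z) | Y))) | Z): α-rule — add F (~Y | (Z -> ((Y | Z) | Y))), F Z.
        F (~Y | (Z -> ((Y | Z) | Y))): α-rule — add F ~Y, F (Z -> ((Y | Z) | Y)).
        F (Z -> ((Y | Z) | Y)): α-rule — add T Z, F ((Y | Z) | Y).
        × closes — contains both Z and ~Z.
      branch 2.2 (add T (X <-> Y)):
        T ((Z | W) | (W -> V)): β-rule — branch into T (Z | W)  //  T (W -> V).
          branch 2.2.1 (add T (Z | W)):
            F (X <-> Y): β-rule — branch into T X, F Y  //  F X, T Y.
              branch 2.2.1.1 (add T X, F Y):
                T ((~Y | (Z -> ((Y | Z) | Y))) | Z): β-rule — branch into T (~Y | (Z -> ((Y | Z) | Y)))  //  T Z.
                  branch 2.2.1.1.1 (add T (~Y | (Z -> ((Y | Z) | Y)))):
                    T (X <-> Y): β-rule — branch into T X, T Y  //  F X, F Y.
                      branch 2.2.1.1.1.1 (add T X, T Y):
                        × closes — contains both Y and ~Y.
                      branch 2.2.1.1.1.2 (add F X, F Y):
                        × closes — contains both X and ~X.
                  branch 2.2.1.1.2 (add T Z):
                    T (X <-> Y): β-rule — branch into T X, T Y  //  F X, F Y.
                      branch 2.2.1.1.2.1 (add T X, T Y):
                        × closes — contains both Y and ~Y.
                      branch 2.2.1.1.2.2 (add F X, F Y):
                        × closes — contains both X and ~X.
              branch 2.2.1.2 (add F X, T Y):
                T ((~Y | (Z -> ((Y | Z) | Y))) | Z): β-rule — branch into T (~Y | (Z -> ((Y | Z) | Y)))  //  T Z.
                  branch 2.2.1.2.1 (add T (~Y | (Z -> ((Y | Z) | Y)))):
                    T (X <-> Y): β-rule — branch into T X, T Y  //  F X, F Y.
                      branch 2.2.1.2.1.1 (add T X, T Y):
                        × closes — contains both X and ~X.
                      branch 2.2.1.2.1.2 (add F X, F Y):
                        × closes — contains both Y and ~Y.
                  branch 2.2.1.2.2 (add T Z):
                    T (X <-> Y): β-rule — branch into T X, T Y  //  F X, F Y.
                      branch 2.2.1.2.2.1 (add T X, T Y):
                        × closes — contains both X and ~X.
                      branch 2.2.1.2.2.2 (add F X, F Y):
                        × closes — contains both Y and ~Y.
          branch 2.2.2 (add T (W -> V)):
            F (X <-> Y): β-rule — branch into T X, F Y  //  F X, T Y.
              branch 2.2.2.1 (add T X, F Y):
                T ((~Y | (Z -> ((Y | Z) | Y))) | Z): β-rule — branch into T (~Y | (Z -> ((Y | Z) | Y)))  //  T Z.
                  branch 2.2.2.1.1 (add T (~Y | (Z -> ((Y | Z) | Y)))):
                    T (X <-> Y): β-rule — branch into T X, T Y  //  F X, F Y.
                      branch 2.2.2.1.1.1 (add T X, T Y):
                        × closes — contains both Y and ~Y.
                      branch 2.2.2.1.1.2 (add F X, F Y):
                        × closes — contains both X and ~X.
                  branch 2.2.2.1.2 (add T Z):
                    T (X <-> Y): β-rule — branch into T X, T Y  //  F X, F Y.
                      branch 2.2.2.1.2.1 (add T X, T Y):
                        × closes — contains both Y and ~Y.
                      branch 2.2.2.1.2.2 (add F X, F Y):
                        × closes — contains both X and ~X.
              branch 2.2.2.2 (add F X, T Y):
                T ((~Y | (Z -> ((Y | Z) | Y))) | Z): β-rule — branch into T (~Y | (Z -> ((Y | Z) | Y)))  //  T Z.
                  branch 2.2.2.2.1 (add T (~Y | (Z -> ((Y | Z) | Y)))):
                    T (X <-> Y): β-rule — branch into T X, T Y  //  F X, F Y.
                      branch 2.2.2.2.1.1 (add T X, T Y):
                        × closes — contains both X and ~X.
                      branch 2.2.2.2.1.2 (add F X, F Y):
                        × closes — contains both Y and ~Y.
                  branch 2.2.2.2.2 (add T Z):
                    T (X <-> Y): β-rule — branch into T X, T Y  //  F X, F Y.
                      branch 2.2.2.2.2.1 (add T X, T Y):
                        × closes — contains both X and ~X.
                      branch 2.2.2.2.2.2 (add F X, F Y):
                        × closes — contains both Y and ~Y.
All 18 branches close.
Every branch closed, so the negation is unsatisfiable and the formula is valid.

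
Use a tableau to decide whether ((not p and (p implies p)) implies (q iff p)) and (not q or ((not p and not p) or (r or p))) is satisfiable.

Satisfiable

Initial set: {(((not p and (p implies p)) implies (q iff p)) and (not q or ((not p and not p) or (r or p))))}.
(((not p and (p implies p)) implies (q iff p)) and (not q or ((not p and not p) or (r or p)))): α-rule — add ((not p and (p implies p)) implies (q iff p)), (not q or ((not p and not p) or (r or p))).
((not p and (p implies p)) implies (q iff p)): β-rule — branch into not (not p and (p implies p))  //  (q iff p).
  branch 1 (add not (not p and (p implies p))):
    (not q or ((not p and not p) or (r or p))): β-rule — branch into not q  //  ((not p and not p) or (r or p)).
      branch 1.1 (add not q):
        not (not p and (p implies p)): β-rule — branch into not not p  //  not (p implies p).
          branch 1.1.1 (add not not p):
            ○ open, literals {p=1, q=0}.
          branch 1.1.2 (add not (p implies p)):
            not (p implies p): α-rule — add p, not p.
            × closes — contains both p and not p.
      branch 1.2 (add ((not p and not p) or (r or p))):
        not (not p and (p implies p)): β-rule — branch into not not p  //  not (p implies p).
          branch 1.2.1 (add not not p):
            ((not p and not p) or (r or p)): β-rule — branch into (not p and not p)  //  (r or p).
              branch 1.2.1.1 (add (not p and not p)):
                (not p and not p): α-rule — add not p, not p.
                × closes — contains both p and not p.
              branch 1.2.1.2 (add (r or p)):
                (r or p): β-rule — branch into r  //  p.
                  branch 1.2.1.2.1 (add r):
                    ○ open, literals {p=1, r=1}.
                  branch 1.2.1.2.2 (add p):
                    ○ open, literals {p=1}.
          branch 1.2.2 (add not (p implies p)):
            not (p implies p): α-rule — add p, not p.
            × closes — contains both p and not p.
  branch 2 (add (q iff p)):
    (not q or ((not p and not p) or (r or p))): β-rule — branch into not q  //  ((not p and not p) or (r or p)).
      branch 2.1 (add not q):
        (q iff p): β-rule — branch into q, p  //  not q, not p.
          branch 2.1.1 (add q, p):
            × closes — contains both q and not q.
          branch 2.1.2 (add not q, not p):
            ○ open, literals {p=0, q=0}.
      branch 2.2 (add ((not p and not p) or (r or p))):
        (q iff p): β-rule — branch into q, p  //  not q, not p.
          branch 2.2.1 (add q, p):
            ((not p and not p) or (r or p)): β-rule — branch into (not p and not p)  //  (r or p).
              branch 2.2.1.1 (add (not p and not p)):
                (not p and not p): α-rule — add not p, not p.
                × closes — contains both p and not p.
              branch 2.2.1.2 (add (r or p)):
                (r or p): β-rule — branch into r  //  p.
                  branch 2.2.1.2.1 (add r):
                    ○ open, literals {p=1, q=1, r=1}.
                  branch 2.2.1.2.2 (add p):
                    ○ open, literals {p=1, q=1}.
          branch 2.2.2 (add not q, not p):
            ((not p and not p) or (r or p)): β-rule — branch into (not p and not p)  //  (r or p).
              branch 2.2.2.1 (add (not p and not p)):
                (not p and not p): α-rule — add not p, not p.
                ○ open, literals {p=0, q=0}.
              branch 2.2.2.2 (add (r or p)):
                (r or p): β-rule — branch into r  //  p.
                  branch 2.2.2.2.1 (add r):
                    ○ open, literals {p=0, q=0, r=1}.
                  branch 2.2.2.2.2 (add p):
                    × closes — contains both p and not p.
6 branches closed, 8 open.
An open branch gives a satisfying assignment: p=1, q=0.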